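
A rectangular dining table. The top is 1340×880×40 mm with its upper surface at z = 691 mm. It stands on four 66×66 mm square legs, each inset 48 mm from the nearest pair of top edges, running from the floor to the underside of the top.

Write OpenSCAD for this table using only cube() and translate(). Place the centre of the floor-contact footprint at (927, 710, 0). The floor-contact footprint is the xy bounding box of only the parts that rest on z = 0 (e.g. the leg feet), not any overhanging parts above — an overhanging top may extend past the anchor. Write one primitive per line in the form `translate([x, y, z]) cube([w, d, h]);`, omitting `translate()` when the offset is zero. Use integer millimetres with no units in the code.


translate([257, 270, 651]) cube([1340, 880, 40]);
translate([305, 318, 0]) cube([66, 66, 651]);
translate([1483, 318, 0]) cube([66, 66, 651]);
translate([305, 1036, 0]) cube([66, 66, 651]);
translate([1483, 1036, 0]) cube([66, 66, 651]);


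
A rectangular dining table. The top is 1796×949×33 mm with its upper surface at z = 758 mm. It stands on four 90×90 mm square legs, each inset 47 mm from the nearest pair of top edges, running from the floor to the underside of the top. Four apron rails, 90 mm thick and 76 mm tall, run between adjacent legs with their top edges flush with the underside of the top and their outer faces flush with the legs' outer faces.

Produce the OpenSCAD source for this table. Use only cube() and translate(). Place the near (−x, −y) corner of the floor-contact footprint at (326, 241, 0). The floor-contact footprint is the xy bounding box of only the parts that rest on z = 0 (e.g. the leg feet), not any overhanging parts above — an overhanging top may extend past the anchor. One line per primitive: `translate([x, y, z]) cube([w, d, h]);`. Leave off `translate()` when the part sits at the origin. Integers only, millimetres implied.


translate([279, 194, 725]) cube([1796, 949, 33]);
translate([326, 241, 0]) cube([90, 90, 725]);
translate([1938, 241, 0]) cube([90, 90, 725]);
translate([326, 1006, 0]) cube([90, 90, 725]);
translate([1938, 1006, 0]) cube([90, 90, 725]);
translate([416, 241, 649]) cube([1522, 90, 76]);
translate([416, 1006, 649]) cube([1522, 90, 76]);
translate([326, 331, 649]) cube([90, 675, 76]);
translate([1938, 331, 649]) cube([90, 675, 76]);


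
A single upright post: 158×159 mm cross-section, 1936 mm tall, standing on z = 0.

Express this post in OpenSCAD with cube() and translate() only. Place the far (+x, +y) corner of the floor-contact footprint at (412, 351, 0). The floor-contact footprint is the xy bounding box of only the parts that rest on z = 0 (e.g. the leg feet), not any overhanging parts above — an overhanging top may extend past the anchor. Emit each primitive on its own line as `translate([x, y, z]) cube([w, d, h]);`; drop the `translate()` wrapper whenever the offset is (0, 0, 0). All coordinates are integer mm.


translate([254, 192, 0]) cube([158, 159, 1936]);


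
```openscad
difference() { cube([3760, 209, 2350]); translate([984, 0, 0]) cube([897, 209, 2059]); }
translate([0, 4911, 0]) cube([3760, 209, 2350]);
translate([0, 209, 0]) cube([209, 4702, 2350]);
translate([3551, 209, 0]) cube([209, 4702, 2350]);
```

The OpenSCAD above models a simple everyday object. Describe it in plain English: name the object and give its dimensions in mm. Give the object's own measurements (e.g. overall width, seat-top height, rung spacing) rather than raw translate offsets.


A single room: four walls, each 2350 mm tall and 209 mm thick, enclosing an outside footprint 3760×5120 mm (x × y), no floor or roof. The front and back walls (−y and +y sides) run the full x-width; the side walls fit between their inner faces. A door opening 897 mm wide and 2059 mm tall is cut through the front wall from the floor up, its −x edge 984 mm from the wall's −x end.


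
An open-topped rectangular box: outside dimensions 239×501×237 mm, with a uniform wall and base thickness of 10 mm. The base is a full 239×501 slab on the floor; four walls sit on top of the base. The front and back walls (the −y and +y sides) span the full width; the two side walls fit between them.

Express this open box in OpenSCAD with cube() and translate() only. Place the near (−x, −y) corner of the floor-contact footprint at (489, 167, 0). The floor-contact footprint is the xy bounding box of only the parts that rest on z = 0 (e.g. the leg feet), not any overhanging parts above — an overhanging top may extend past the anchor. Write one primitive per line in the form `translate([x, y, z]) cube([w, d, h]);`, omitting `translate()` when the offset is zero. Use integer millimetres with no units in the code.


translate([489, 167, 0]) cube([239, 501, 10]);
translate([489, 167, 10]) cube([239, 10, 227]);
translate([489, 658, 10]) cube([239, 10, 227]);
translate([489, 177, 10]) cube([10, 481, 227]);
translate([718, 177, 10]) cube([10, 481, 227]);


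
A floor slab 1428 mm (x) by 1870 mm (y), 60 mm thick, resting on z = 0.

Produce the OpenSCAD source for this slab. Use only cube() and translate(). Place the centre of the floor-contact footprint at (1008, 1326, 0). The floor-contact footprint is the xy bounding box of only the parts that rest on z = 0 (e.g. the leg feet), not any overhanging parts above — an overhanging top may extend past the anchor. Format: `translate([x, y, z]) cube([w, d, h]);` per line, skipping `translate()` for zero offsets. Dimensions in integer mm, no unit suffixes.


translate([294, 391, 0]) cube([1428, 1870, 60]);


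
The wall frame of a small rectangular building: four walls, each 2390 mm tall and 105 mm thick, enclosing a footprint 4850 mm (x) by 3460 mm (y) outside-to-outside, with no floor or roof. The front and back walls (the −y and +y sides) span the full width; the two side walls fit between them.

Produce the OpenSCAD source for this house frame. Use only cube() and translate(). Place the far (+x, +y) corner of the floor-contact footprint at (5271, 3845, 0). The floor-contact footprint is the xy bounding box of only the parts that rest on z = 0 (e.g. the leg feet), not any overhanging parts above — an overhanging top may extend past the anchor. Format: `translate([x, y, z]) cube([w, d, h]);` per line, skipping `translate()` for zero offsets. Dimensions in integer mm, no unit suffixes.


translate([421, 385, 0]) cube([4850, 105, 2390]);
translate([421, 3740, 0]) cube([4850, 105, 2390]);
translate([421, 490, 0]) cube([105, 3250, 2390]);
translate([5166, 490, 0]) cube([105, 3250, 2390]);


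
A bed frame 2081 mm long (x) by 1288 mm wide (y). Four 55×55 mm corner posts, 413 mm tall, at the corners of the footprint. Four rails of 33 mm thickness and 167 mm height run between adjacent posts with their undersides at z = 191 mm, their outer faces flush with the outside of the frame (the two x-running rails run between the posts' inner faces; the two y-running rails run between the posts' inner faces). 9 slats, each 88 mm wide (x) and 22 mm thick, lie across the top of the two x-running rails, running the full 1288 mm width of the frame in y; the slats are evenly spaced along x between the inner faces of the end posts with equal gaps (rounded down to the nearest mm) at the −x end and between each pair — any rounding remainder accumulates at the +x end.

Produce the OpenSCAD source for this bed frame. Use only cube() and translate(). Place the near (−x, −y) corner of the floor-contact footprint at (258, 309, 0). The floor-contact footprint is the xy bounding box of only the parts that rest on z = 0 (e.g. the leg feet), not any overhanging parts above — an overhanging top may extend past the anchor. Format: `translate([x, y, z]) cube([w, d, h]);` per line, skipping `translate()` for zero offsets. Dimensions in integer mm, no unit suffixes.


// slat z = rail_z + rail_h = 191 + 167 = 358
// slat gap = ⌊(1971 − 9·88) / 10⌋ = 117
translate([258, 309, 0]) cube([55, 55, 413]);
translate([258, 1542, 0]) cube([55, 55, 413]);
translate([2284, 309, 0]) cube([55, 55, 413]);
translate([2284, 1542, 0]) cube([55, 55, 413]);
translate([313, 309, 191]) cube([1971, 33, 167]);
translate([313, 1564, 191]) cube([1971, 33, 167]);
translate([258, 364, 191]) cube([33, 1178, 167]);
translate([2306, 364, 191]) cube([33, 1178, 167]);
translate([430, 309, 358]) cube([88, 1288, 22]);
translate([635, 309, 358]) cube([88, 1288, 22]);
translate([840, 309, 358]) cube([88, 1288, 22]);
translate([1045, 309, 358]) cube([88, 1288, 22]);
translate([1250, 309, 358]) cube([88, 1288, 22]);
translate([1455, 309, 358]) cube([88, 1288, 22]);
translate([1660, 309, 358]) cube([88, 1288, 22]);
translate([1865, 309, 358]) cube([88, 1288, 22]);
translate([2070, 309, 358]) cube([88, 1288, 22]);


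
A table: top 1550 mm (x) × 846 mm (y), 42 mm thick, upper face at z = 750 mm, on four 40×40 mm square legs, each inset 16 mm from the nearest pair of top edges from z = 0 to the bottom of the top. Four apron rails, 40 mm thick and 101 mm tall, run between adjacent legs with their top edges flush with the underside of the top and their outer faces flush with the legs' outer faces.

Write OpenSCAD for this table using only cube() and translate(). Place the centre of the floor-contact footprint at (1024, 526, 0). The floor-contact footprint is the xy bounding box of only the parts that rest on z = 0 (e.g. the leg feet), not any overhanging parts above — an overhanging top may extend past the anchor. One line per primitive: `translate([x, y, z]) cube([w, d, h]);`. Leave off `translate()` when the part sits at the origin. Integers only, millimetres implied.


translate([249, 103, 708]) cube([1550, 846, 42]);
translate([265, 119, 0]) cube([40, 40, 708]);
translate([1743, 119, 0]) cube([40, 40, 708]);
translate([265, 893, 0]) cube([40, 40, 708]);
translate([1743, 893, 0]) cube([40, 40, 708]);
translate([305, 119, 607]) cube([1438, 40, 101]);
translate([305, 893, 607]) cube([1438, 40, 101]);
translate([265, 159, 607]) cube([40, 734, 101]);
translate([1743, 159, 607]) cube([40, 734, 101]);


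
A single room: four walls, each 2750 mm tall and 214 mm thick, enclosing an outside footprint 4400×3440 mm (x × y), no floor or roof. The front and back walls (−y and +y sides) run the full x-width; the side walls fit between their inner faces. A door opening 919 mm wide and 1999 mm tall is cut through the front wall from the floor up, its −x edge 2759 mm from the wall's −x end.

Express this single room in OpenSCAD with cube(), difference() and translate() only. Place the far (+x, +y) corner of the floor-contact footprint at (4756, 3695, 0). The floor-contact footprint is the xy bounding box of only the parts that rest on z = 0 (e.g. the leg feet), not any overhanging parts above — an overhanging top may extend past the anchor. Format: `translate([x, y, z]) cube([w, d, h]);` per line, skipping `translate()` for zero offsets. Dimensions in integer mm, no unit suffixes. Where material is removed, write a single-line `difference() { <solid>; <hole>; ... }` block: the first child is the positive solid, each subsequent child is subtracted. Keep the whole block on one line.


difference() { translate([356, 255, 0]) cube([4400, 214, 2750]); translate([3115, 255, 0]) cube([919, 214, 1999]); }
translate([356, 3481, 0]) cube([4400, 214, 2750]);
translate([356, 469, 0]) cube([214, 3012, 2750]);
translate([4542, 469, 0]) cube([214, 3012, 2750]);


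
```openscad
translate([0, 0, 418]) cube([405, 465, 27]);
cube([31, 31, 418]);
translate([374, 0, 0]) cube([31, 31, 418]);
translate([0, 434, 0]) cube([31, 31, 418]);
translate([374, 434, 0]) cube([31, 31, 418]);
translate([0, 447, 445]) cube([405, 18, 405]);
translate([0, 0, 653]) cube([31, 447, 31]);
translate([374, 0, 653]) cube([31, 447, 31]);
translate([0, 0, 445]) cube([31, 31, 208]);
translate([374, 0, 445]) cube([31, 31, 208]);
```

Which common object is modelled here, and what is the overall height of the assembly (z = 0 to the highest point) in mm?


A chair. The overall height is 850 mm.

A slab on four corner posts with a tall panel at the back — a chair. The seat slab sits at z = 418 with thickness 27, and the 405 mm backrest starts at the seat top, so the overall height is 418 + 27 + 405 = 850 mm.


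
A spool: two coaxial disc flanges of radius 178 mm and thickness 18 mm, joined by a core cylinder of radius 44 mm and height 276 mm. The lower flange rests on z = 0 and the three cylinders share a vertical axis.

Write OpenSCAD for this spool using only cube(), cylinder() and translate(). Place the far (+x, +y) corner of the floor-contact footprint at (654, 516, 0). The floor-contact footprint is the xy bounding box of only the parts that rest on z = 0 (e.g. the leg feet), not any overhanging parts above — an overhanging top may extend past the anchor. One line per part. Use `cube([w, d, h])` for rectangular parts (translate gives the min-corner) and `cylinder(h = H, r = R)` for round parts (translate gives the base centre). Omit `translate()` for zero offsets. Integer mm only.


translate([476, 338, 0]) cylinder(h = 18, r = 178);
translate([476, 338, 18]) cylinder(h = 276, r = 44);
translate([476, 338, 294]) cylinder(h = 18, r = 178);


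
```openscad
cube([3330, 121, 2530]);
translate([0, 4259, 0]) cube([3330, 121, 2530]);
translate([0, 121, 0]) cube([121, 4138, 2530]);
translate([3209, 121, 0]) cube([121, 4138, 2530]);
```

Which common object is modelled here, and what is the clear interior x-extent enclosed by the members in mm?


A house (or room) frame. The interior width is 3088 mm.

Four 2530 mm walls enclosing a rectangle with no floor or roof — a room or house frame. Outside width is 3330 mm and wall thickness is 121 mm, so the interior width is 3330 − 2 × 121 = 3088 mm.


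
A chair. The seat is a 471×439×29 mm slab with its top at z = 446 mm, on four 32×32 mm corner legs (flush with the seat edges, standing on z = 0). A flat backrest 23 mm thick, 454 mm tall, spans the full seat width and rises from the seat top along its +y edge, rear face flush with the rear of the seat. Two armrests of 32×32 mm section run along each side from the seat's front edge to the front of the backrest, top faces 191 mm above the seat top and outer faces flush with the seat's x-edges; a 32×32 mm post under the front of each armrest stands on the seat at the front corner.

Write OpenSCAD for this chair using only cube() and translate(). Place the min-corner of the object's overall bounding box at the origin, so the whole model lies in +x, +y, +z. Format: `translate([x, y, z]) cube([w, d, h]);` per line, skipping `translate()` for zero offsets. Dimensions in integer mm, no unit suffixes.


// leg_h = 446 - 29 = 417
// arm post h = 191 - 32 = 159
translate([0, 0, 417]) cube([471, 439, 29]);
cube([32, 32, 417]);
translate([439, 0, 0]) cube([32, 32, 417]);
translate([0, 407, 0]) cube([32, 32, 417]);
translate([439, 407, 0]) cube([32, 32, 417]);
translate([0, 416, 446]) cube([471, 23, 454]);
translate([0, 0, 605]) cube([32, 416, 32]);
translate([439, 0, 605]) cube([32, 416, 32]);
translate([0, 0, 446]) cube([32, 32, 159]);
translate([439, 0, 446]) cube([32, 32, 159]);


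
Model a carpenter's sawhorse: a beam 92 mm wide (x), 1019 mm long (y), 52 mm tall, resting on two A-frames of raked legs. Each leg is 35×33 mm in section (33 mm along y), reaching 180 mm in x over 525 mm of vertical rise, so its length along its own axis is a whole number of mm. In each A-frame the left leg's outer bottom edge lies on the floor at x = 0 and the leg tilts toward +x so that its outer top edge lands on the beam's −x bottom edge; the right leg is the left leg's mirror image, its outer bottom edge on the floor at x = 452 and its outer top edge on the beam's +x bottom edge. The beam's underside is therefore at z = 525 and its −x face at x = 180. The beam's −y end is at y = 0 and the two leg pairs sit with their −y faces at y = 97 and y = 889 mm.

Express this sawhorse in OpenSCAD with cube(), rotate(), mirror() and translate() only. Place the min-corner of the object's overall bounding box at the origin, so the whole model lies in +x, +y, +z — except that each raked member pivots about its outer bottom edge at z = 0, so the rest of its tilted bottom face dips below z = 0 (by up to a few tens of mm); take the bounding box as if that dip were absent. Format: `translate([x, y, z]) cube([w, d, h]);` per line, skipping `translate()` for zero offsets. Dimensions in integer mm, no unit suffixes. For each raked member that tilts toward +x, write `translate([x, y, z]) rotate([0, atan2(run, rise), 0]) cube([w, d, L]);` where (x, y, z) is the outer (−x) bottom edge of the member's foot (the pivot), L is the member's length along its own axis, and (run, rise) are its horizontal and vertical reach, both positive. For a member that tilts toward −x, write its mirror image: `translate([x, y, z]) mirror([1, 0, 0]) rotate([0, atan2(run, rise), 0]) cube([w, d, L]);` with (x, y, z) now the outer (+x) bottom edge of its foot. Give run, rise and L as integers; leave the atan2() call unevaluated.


translate([180, 0, 525]) cube([92, 1019, 52]);
translate([0, 97, 0]) rotate([0, atan2(180, 525), 0]) cube([35, 33, 555]);
translate([452, 97, 0]) mirror([1, 0, 0]) rotate([0, atan2(180, 525), 0]) cube([35, 33, 555]);
translate([0, 889, 0]) rotate([0, atan2(180, 525), 0]) cube([35, 33, 555]);
translate([452, 889, 0]) mirror([1, 0, 0]) rotate([0, atan2(180, 525), 0]) cube([35, 33, 555]);


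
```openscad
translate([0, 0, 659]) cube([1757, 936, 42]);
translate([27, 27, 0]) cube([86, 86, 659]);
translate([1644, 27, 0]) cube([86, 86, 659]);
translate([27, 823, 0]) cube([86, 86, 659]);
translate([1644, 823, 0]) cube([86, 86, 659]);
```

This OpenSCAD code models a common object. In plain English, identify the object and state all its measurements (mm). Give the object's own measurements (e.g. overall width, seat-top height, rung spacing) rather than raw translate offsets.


A rectangular dining table. The top is 1757×936×42 mm with its upper surface at z = 701 mm. It stands on four 86×86 mm square legs, each inset 27 mm from the nearest pair of top edges, running from the floor to the underside of the top.


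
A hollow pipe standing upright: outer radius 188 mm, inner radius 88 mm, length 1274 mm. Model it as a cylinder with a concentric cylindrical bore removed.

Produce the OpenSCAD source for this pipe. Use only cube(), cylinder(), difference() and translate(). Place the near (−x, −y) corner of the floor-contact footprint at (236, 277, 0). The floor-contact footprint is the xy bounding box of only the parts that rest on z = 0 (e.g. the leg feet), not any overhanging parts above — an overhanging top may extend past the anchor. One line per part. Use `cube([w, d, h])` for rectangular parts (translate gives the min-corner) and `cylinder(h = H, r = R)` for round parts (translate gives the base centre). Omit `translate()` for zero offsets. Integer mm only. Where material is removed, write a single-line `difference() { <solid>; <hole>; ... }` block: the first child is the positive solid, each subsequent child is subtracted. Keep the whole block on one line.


difference() { translate([424, 465, 0]) cylinder(h = 1274, r = 188); translate([424, 465, 0]) cylinder(h = 1274, r = 88); }


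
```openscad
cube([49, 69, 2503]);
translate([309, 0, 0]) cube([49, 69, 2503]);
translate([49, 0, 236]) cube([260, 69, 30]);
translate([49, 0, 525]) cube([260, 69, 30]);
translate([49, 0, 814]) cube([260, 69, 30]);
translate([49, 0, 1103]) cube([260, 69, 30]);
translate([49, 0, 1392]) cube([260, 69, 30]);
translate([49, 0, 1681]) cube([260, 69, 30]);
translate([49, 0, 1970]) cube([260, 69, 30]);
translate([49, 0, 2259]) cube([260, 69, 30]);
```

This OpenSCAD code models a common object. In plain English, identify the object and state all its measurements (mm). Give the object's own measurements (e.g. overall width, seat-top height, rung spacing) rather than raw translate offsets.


A straight ladder. Two 49×69 mm vertical rails, 2503 mm tall, stand 358 mm apart (outside-to-outside) with their front faces coplanar on the −y side. 8 rungs, each 69 mm deep and 30 mm tall, span between the inner faces of the rails, front faces flush with the rails. The lowest rung's underside is at z = 236 mm and rungs are spaced 289 mm apart (underside to underside).


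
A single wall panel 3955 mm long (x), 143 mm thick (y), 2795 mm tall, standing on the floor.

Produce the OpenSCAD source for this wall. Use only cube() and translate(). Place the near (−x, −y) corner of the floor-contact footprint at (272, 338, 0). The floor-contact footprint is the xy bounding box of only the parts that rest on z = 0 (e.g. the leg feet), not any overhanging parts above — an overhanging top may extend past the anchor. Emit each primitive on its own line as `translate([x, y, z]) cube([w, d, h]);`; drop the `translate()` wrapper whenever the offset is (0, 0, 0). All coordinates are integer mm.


translate([272, 338, 0]) cube([3955, 143, 2795]);


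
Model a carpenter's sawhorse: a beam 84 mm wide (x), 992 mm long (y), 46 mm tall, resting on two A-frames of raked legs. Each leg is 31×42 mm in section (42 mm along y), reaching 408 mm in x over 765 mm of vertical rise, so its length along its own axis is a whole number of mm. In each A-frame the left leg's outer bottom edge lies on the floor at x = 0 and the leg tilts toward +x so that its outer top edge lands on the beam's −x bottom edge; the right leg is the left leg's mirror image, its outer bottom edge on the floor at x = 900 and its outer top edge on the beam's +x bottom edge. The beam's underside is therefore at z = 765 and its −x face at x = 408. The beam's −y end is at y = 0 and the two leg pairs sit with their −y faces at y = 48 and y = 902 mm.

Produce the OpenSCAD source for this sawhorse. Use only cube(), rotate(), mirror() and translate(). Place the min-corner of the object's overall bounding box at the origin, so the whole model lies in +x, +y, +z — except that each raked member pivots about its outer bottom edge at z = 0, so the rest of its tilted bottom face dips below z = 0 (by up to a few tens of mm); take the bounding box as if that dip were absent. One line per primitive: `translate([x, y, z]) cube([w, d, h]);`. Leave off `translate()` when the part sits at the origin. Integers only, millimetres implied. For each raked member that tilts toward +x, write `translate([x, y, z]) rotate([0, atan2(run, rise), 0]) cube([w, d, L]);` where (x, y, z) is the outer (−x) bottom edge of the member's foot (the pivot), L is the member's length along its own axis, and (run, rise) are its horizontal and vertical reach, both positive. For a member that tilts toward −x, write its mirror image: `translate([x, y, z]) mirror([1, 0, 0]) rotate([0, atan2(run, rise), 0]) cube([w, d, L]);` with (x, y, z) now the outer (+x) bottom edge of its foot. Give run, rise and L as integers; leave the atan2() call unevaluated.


translate([408, 0, 765]) cube([84, 992, 46]);
translate([0, 48, 0]) rotate([0, atan2(408, 765), 0]) cube([31, 42, 867]);
translate([900, 48, 0]) mirror([1, 0, 0]) rotate([0, atan2(408, 765), 0]) cube([31, 42, 867]);
translate([0, 902, 0]) rotate([0, atan2(408, 765), 0]) cube([31, 42, 867]);
translate([900, 902, 0]) mirror([1, 0, 0]) rotate([0, atan2(408, 765), 0]) cube([31, 42, 867]);


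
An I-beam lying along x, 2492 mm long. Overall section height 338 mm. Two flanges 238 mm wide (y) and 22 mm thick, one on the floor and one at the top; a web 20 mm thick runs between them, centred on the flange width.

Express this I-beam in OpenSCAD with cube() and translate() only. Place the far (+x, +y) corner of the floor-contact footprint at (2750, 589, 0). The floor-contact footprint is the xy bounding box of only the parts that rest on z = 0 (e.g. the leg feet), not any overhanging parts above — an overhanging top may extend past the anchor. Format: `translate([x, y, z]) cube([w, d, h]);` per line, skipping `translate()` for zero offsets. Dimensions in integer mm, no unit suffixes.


translate([258, 351, 0]) cube([2492, 238, 22]);
translate([258, 460, 22]) cube([2492, 20, 294]);
translate([258, 351, 316]) cube([2492, 238, 22]);


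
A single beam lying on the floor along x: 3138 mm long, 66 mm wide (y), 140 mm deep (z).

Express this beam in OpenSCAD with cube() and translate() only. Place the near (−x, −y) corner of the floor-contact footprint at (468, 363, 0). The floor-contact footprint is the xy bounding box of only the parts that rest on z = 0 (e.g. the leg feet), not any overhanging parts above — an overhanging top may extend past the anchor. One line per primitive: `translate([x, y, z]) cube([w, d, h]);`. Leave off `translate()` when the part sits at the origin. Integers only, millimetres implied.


translate([468, 363, 0]) cube([3138, 66, 140]);


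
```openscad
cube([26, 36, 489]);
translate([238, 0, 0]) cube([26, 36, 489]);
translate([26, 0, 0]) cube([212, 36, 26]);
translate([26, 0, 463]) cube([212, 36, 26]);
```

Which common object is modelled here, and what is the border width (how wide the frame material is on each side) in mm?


A picture frame. The border width is 26 mm.

Four thin pieces enclosing a rectangular opening — a picture frame. The two full-height stiles are 489 mm tall; the top rail sits at z = 463 and is 26 mm tall, so the border above the opening is 489 − 463 = 26 mm, matching the stile x-width.


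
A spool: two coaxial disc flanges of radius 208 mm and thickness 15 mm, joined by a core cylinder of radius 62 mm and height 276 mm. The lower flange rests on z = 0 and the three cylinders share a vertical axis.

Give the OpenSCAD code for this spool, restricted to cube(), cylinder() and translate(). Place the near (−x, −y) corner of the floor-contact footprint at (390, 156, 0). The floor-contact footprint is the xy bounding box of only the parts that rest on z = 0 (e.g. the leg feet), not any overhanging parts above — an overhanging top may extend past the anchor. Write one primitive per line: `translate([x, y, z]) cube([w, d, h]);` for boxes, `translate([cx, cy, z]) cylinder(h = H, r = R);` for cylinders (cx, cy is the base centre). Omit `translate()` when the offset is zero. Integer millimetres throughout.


translate([598, 364, 0]) cylinder(h = 15, r = 208);
translate([598, 364, 15]) cylinder(h = 276, r = 62);
translate([598, 364, 291]) cylinder(h = 15, r = 208);


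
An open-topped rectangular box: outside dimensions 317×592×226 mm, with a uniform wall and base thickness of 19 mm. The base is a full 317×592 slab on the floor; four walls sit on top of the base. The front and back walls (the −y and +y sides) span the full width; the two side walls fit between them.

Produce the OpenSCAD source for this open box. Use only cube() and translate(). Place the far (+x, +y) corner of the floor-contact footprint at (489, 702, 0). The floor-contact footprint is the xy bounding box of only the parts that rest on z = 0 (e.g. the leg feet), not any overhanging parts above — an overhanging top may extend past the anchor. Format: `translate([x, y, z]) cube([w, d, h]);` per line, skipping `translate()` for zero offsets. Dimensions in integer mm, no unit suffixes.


translate([172, 110, 0]) cube([317, 592, 19]);
translate([172, 110, 19]) cube([317, 19, 207]);
translate([172, 683, 19]) cube([317, 19, 207]);
translate([172, 129, 19]) cube([19, 554, 207]);
translate([470, 129, 19]) cube([19, 554, 207]);


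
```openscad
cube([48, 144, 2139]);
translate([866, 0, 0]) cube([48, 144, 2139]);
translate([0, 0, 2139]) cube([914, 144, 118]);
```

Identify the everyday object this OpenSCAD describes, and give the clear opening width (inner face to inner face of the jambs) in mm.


A door frame. The clear opening width is 818 mm.

Two 2139 mm tall posts with a header on top — a door frame. The left jamb is 48 mm wide at x = 0; the right jamb starts at x = 866. The clear opening is 866 − 48 = 818 mm.


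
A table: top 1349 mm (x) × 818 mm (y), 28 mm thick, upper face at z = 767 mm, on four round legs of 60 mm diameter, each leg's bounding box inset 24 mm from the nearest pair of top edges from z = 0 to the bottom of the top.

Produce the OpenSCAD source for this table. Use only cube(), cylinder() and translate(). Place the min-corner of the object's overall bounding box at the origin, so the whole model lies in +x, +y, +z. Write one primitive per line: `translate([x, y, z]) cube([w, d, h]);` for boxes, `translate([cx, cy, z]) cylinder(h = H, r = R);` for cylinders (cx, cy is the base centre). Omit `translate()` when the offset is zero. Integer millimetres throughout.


translate([0, 0, 739]) cube([1349, 818, 28]);
translate([54, 54, 0]) cylinder(h = 739, r = 30);
translate([1295, 54, 0]) cylinder(h = 739, r = 30);
translate([54, 764, 0]) cylinder(h = 739, r = 30);
translate([1295, 764, 0]) cylinder(h = 739, r = 30);


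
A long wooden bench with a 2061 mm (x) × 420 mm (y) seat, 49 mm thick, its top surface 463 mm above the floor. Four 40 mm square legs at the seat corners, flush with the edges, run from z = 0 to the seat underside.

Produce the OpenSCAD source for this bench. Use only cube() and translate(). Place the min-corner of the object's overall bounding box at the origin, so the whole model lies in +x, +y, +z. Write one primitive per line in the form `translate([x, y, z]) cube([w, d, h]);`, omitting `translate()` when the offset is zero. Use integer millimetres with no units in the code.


translate([0, 0, 414]) cube([2061, 420, 49]);
cube([40, 40, 414]);
translate([0, 380, 0]) cube([40, 40, 414]);
translate([2021, 0, 0]) cube([40, 40, 414]);
translate([2021, 380, 0]) cube([40, 40, 414]);


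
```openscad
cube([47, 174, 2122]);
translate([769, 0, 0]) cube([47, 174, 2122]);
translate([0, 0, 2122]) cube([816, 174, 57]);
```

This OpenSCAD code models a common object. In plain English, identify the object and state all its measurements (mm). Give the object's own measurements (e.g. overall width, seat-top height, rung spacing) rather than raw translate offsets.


A door frame. The clear opening is 722 mm wide and 2122 mm high. Two 47 mm wide jambs, 174 mm deep, stand either side of the opening from the floor to the top of the opening. A 57 mm thick head sits across the top of both jambs, spanning the full outside width of the frame.


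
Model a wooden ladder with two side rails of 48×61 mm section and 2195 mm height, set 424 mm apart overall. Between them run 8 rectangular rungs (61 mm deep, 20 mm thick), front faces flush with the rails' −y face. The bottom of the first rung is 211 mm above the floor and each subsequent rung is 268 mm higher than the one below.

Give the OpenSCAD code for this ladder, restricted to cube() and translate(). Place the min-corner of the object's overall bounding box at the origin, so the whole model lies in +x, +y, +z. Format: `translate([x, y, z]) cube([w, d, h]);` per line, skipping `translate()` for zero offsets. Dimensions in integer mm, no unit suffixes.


cube([48, 61, 2195]);
translate([376, 0, 0]) cube([48, 61, 2195]);
translate([48, 0, 211]) cube([328, 61, 20]);
translate([48, 0, 479]) cube([328, 61, 20]);
translate([48, 0, 747]) cube([328, 61, 20]);
translate([48, 0, 1015]) cube([328, 61, 20]);
translate([48, 0, 1283]) cube([328, 61, 20]);
translate([48, 0, 1551]) cube([328, 61, 20]);
translate([48, 0, 1819]) cube([328, 61, 20]);
translate([48, 0, 2087]) cube([328, 61, 20]);


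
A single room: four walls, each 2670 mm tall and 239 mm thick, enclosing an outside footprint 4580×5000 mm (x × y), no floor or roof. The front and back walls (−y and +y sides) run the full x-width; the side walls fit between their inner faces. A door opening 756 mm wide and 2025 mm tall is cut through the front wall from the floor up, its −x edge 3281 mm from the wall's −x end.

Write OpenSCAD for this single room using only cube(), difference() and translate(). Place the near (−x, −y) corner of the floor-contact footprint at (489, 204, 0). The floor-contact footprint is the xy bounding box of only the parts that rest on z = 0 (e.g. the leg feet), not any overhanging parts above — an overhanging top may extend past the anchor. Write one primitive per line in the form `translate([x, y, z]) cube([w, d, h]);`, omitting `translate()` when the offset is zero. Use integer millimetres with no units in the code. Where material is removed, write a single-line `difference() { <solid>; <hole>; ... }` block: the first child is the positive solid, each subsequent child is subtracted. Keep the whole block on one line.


difference() { translate([489, 204, 0]) cube([4580, 239, 2670]); translate([3770, 204, 0]) cube([756, 239, 2025]); }
translate([489, 4965, 0]) cube([4580, 239, 2670]);
translate([489, 443, 0]) cube([239, 4522, 2670]);
translate([4830, 443, 0]) cube([239, 4522, 2670]);


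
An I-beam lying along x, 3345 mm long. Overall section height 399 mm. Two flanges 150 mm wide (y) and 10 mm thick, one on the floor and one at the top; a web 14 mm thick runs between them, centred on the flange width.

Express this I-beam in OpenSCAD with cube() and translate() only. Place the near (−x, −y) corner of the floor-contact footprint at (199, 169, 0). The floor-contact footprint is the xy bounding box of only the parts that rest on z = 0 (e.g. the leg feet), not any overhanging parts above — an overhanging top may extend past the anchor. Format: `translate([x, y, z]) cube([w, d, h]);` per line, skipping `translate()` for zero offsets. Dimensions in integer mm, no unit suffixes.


translate([199, 169, 0]) cube([3345, 150, 10]);
translate([199, 237, 10]) cube([3345, 14, 379]);
translate([199, 169, 389]) cube([3345, 150, 10]);


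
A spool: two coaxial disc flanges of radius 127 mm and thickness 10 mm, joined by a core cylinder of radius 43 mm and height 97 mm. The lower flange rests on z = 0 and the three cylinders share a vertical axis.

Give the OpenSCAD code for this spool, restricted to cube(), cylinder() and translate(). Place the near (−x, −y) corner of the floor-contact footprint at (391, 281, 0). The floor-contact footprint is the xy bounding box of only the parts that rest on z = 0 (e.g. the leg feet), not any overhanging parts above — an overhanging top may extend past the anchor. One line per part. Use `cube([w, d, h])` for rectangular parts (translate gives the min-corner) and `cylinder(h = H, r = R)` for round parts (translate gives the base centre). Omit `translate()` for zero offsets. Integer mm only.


translate([518, 408, 0]) cylinder(h = 10, r = 127);
translate([518, 408, 10]) cylinder(h = 97, r = 43);
translate([518, 408, 107]) cylinder(h = 10, r = 127);


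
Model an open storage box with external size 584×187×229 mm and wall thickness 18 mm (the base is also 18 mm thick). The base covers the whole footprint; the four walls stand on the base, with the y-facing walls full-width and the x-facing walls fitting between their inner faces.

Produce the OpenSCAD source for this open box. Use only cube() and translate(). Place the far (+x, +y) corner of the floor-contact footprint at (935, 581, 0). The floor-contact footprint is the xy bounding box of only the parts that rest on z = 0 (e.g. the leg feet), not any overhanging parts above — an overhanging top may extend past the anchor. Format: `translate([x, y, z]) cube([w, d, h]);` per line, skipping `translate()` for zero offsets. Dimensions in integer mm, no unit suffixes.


translate([351, 394, 0]) cube([584, 187, 18]);
translate([351, 394, 18]) cube([584, 18, 211]);
translate([351, 563, 18]) cube([584, 18, 211]);
translate([351, 412, 18]) cube([18, 151, 211]);
translate([917, 412, 18]) cube([18, 151, 211]);


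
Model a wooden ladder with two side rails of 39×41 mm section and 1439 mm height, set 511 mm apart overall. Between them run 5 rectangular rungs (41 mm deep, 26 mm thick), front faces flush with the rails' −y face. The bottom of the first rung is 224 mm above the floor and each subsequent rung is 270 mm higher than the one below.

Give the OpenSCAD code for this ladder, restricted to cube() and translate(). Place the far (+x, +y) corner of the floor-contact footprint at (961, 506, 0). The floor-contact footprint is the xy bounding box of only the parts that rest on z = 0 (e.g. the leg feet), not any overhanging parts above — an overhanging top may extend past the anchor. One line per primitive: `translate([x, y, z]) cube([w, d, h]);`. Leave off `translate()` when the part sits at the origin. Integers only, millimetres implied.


// rung span = 511 - 2*39 = 433
// rung[k] z = 224 + k*270
translate([450, 465, 0]) cube([39, 41, 1439]);
translate([922, 465, 0]) cube([39, 41, 1439]);
translate([489, 465, 224]) cube([433, 41, 26]);
translate([489, 465, 494]) cube([433, 41, 26]);
translate([489, 465, 764]) cube([433, 41, 26]);
translate([489, 465, 1034]) cube([433, 41, 26]);
translate([489, 465, 1304]) cube([433, 41, 26]);


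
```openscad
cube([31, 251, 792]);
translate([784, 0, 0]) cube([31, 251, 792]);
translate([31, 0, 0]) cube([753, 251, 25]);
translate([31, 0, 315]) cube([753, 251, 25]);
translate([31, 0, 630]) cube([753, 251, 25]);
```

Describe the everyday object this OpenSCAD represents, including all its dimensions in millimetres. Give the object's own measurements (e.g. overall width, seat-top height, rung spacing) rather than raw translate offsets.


An open bookshelf. Two side panels, each 31 mm thick, 251 mm deep and 792 mm tall, stand 815 mm apart (outside-to-outside). Between them sit 3 shelves, each 25 mm thick and 251 mm deep, spanning the full gap between the sides. The bottom shelf rests on the floor (its underside at z = 0) and the clear gap between one shelf's top and the next shelf's underside is 290 mm.


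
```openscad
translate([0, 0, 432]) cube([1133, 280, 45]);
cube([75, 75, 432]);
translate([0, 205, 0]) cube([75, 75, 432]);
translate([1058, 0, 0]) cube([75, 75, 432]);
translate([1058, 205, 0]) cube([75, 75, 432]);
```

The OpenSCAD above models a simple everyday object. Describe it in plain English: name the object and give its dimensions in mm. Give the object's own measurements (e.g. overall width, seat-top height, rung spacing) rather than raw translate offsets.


A bench: a 1133×280 mm seat slab, 45 mm thick, top at z = 477 mm, on four 75×75 mm square legs flush with the seat corners and standing on z = 0.


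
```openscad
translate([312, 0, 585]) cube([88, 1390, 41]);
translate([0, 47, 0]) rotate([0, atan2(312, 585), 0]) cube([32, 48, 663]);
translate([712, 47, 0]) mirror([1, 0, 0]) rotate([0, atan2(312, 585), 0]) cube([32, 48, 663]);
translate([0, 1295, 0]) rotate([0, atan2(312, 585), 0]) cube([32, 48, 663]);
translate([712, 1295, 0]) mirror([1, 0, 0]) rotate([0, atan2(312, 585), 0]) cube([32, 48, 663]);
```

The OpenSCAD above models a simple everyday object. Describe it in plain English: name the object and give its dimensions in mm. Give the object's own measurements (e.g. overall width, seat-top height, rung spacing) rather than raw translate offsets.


A sawhorse. A 88×1390×41 mm beam (x, y, z) sits on two A-frame leg pairs. Each pair is two raked legs of 32×48 mm section (48 mm along y) splaying symmetrically in x. Each leg rises 585 mm vertically over 312 mm of horizontal reach and is 663 mm long along its own axis. Every leg's outer bottom edge rests on the floor and its outer top edge meets a bottom edge of the beam — the left legs (tilting toward +x) meet the beam's −x bottom edge, the right legs (their mirror images, tilting toward −x) meet its +x bottom edge — so the leg tops tuck under the beam, the beam's underside is 585 mm above the floor, and the feet are 712 mm apart outside-to-outside with the beam centred between them. The two leg pairs are set in 47 mm from either end of the beam.


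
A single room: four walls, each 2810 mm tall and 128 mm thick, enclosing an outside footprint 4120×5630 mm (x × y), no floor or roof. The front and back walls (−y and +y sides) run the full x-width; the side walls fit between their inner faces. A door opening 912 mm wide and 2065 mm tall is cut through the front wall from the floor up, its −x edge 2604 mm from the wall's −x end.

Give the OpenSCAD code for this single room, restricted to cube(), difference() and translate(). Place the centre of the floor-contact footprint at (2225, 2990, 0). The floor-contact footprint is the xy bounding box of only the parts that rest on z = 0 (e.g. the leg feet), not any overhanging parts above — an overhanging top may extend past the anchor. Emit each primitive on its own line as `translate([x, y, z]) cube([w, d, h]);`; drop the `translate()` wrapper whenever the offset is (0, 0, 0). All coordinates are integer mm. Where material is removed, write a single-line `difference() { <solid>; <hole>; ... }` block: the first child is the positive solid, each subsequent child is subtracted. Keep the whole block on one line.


difference() { translate([165, 175, 0]) cube([4120, 128, 2810]); translate([2769, 175, 0]) cube([912, 128, 2065]); }
translate([165, 5677, 0]) cube([4120, 128, 2810]);
translate([165, 303, 0]) cube([128, 5374, 2810]);
translate([4157, 303, 0]) cube([128, 5374, 2810]);
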